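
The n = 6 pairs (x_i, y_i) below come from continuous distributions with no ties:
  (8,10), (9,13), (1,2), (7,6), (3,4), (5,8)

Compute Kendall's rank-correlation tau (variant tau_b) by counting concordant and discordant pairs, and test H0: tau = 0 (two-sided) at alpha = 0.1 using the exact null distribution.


Step 1: Enumerate the 15 unordered pairs (i,j) with i<j and classify each by sign(x_j-x_i) * sign(y_j-y_i).
  (1,2):dx=+1,dy=+3->C; (1,3):dx=-7,dy=-8->C; (1,4):dx=-1,dy=-4->C; (1,5):dx=-5,dy=-6->C
  (1,6):dx=-3,dy=-2->C; (2,3):dx=-8,dy=-11->C; (2,4):dx=-2,dy=-7->C; (2,5):dx=-6,dy=-9->C
  (2,6):dx=-4,dy=-5->C; (3,4):dx=+6,dy=+4->C; (3,5):dx=+2,dy=+2->C; (3,6):dx=+4,dy=+6->C
  (4,5):dx=-4,dy=-2->C; (4,6):dx=-2,dy=+2->D; (5,6):dx=+2,dy=+4->C
Step 2: C = 14, D = 1, total pairs = 15.
Step 3: tau = (C - D)/(n(n-1)/2) = (14 - 1)/15 = 0.866667.
Step 4: Exact two-sided p-value (enumerate n! = 720 permutations of y under H0): p = 0.016667.
Step 5: alpha = 0.1. reject H0.

tau_b = 0.8667 (C=14, D=1), p = 0.016667, reject H0.


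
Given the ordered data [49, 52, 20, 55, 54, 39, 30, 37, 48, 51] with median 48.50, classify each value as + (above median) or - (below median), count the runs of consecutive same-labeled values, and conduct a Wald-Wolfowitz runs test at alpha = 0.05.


Step 1: Compute median = 48.50; label A = above, B = below.
Labels in order: AABAABBBBA  (n_A = 5, n_B = 5)
Step 2: Count runs R = 5.
Step 3: Under H0 (random ordering), E[R] = 2*n_A*n_B/(n_A+n_B) + 1 = 2*5*5/10 + 1 = 6.0000.
        Var[R] = 2*n_A*n_B*(2*n_A*n_B - n_A - n_B) / ((n_A+n_B)^2 * (n_A+n_B-1)) = 2000/900 = 2.2222.
        SD[R] = 1.4907.
Step 4: Continuity-corrected z = (R + 0.5 - E[R]) / SD[R] = (5 + 0.5 - 6.0000) / 1.4907 = -0.3354.
Step 5: Two-sided p-value via normal approximation = 2*(1 - Phi(|z|)) = 0.737316.
Step 6: alpha = 0.05. fail to reject H0.

R = 5, z = -0.3354, p = 0.737316, fail to reject H0.


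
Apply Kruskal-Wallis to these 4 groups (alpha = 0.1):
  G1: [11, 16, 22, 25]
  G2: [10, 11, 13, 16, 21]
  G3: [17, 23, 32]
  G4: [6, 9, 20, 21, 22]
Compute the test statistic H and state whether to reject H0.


Step 1: Combine all N = 17 observations and assign midranks.
sorted (value, group, rank): (6,G4,1), (9,G4,2), (10,G2,3), (11,G1,4.5), (11,G2,4.5), (13,G2,6), (16,G1,7.5), (16,G2,7.5), (17,G3,9), (20,G4,10), (21,G2,11.5), (21,G4,11.5), (22,G1,13.5), (22,G4,13.5), (23,G3,15), (25,G1,16), (32,G3,17)
Step 2: Sum ranks within each group.
R_1 = 41.5 (n_1 = 4)
R_2 = 32.5 (n_2 = 5)
R_3 = 41 (n_3 = 3)
R_4 = 38 (n_4 = 5)
Step 3: H = 12/(N(N+1)) * sum(R_i^2/n_i) - 3(N+1)
     = 12/(17*18) * (41.5^2/4 + 32.5^2/5 + 41^2/3 + 38^2/5) - 3*18
     = 0.039216 * 1490.95 - 54
     = 4.468464.
Step 4: Ties present; correction factor C = 1 - 24/(17^3 - 17) = 0.995098. Corrected H = 4.468464 / 0.995098 = 4.490476.
Step 5: Under H0, H ~ chi^2(3); p-value = 0.213141.
Step 6: alpha = 0.1. fail to reject H0.

H = 4.4905, df = 3, p = 0.213141, fail to reject H0.


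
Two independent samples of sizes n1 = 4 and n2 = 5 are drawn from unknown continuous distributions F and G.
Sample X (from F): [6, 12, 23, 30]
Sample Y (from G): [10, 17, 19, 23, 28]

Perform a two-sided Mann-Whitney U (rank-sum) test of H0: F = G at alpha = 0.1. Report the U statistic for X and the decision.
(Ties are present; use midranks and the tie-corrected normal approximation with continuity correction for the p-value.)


Step 1: Combine and sort all 9 observations; assign midranks.
sorted (value, group): (6,X), (10,Y), (12,X), (17,Y), (19,Y), (23,X), (23,Y), (28,Y), (30,X)
ranks: 6->1, 10->2, 12->3, 17->4, 19->5, 23->6.5, 23->6.5, 28->8, 30->9
Step 2: Rank sum for X: R1 = 1 + 3 + 6.5 + 9 = 19.5.
Step 3: U_X = R1 - n1(n1+1)/2 = 19.5 - 4*5/2 = 19.5 - 10 = 9.5.
       U_Y = n1*n2 - U_X = 20 - 9.5 = 10.5.
Step 4: Ties are present, so use the tie-corrected normal approximation (with continuity correction) for the p-value.
Step 5: p-value = 1.000000; compare to alpha = 0.1. fail to reject H0.

U_X = 9.5, p = 1.000000, fail to reject H0 at alpha = 0.1.


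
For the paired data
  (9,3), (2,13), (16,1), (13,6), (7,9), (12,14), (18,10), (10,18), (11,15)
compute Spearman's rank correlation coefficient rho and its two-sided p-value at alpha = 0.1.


Step 1: Rank x and y separately (midranks; no ties here).
rank(x): 9->3, 2->1, 16->8, 13->7, 7->2, 12->6, 18->9, 10->4, 11->5
rank(y): 3->2, 13->6, 1->1, 6->3, 9->4, 14->7, 10->5, 18->9, 15->8
Step 2: d_i = R_x(i) - R_y(i); compute d_i^2.
  (3-2)^2=1, (1-6)^2=25, (8-1)^2=49, (7-3)^2=16, (2-4)^2=4, (6-7)^2=1, (9-5)^2=16, (4-9)^2=25, (5-8)^2=9
sum(d^2) = 146.
Step 3: rho = 1 - 6*146 / (9*(9^2 - 1)) = 1 - 876/720 = -0.216667.
Step 4: Under H0, t = rho * sqrt((n-2)/(1-rho^2)) = -0.5872 ~ t(7).
Step 5: Two-sided p-value from the t-distribution with 7 df = 0.575515.
Step 6: alpha = 0.1. fail to reject H0.

rho = -0.2167, p = 0.575515, fail to reject H0 at alpha = 0.1.


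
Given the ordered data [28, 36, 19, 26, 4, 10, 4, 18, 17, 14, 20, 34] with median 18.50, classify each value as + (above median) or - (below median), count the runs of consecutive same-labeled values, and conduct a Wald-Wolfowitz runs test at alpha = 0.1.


Step 1: Compute median = 18.50; label A = above, B = below.
Labels in order: AAAABBBBBBAA  (n_A = 6, n_B = 6)
Step 2: Count runs R = 3.
Step 3: Under H0 (random ordering), E[R] = 2*n_A*n_B/(n_A+n_B) + 1 = 2*6*6/12 + 1 = 7.0000.
        Var[R] = 2*n_A*n_B*(2*n_A*n_B - n_A - n_B) / ((n_A+n_B)^2 * (n_A+n_B-1)) = 4320/1584 = 2.7273.
        SD[R] = 1.6514.
Step 4: Continuity-corrected z = (R + 0.5 - E[R]) / SD[R] = (3 + 0.5 - 7.0000) / 1.6514 = -2.1194.
Step 5: Two-sided p-value via normal approximation = 2*(1 - Phi(|z|)) = 0.034060.
Step 6: alpha = 0.1. reject H0.

R = 3, z = -2.1194, p = 0.034060, reject H0.


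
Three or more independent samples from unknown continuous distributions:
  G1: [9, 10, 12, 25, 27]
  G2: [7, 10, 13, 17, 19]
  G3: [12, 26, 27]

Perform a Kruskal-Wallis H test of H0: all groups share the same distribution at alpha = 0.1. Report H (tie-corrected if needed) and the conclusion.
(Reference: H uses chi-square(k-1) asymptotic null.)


Step 1: Combine all N = 13 observations and assign midranks.
sorted (value, group, rank): (7,G2,1), (9,G1,2), (10,G1,3.5), (10,G2,3.5), (12,G1,5.5), (12,G3,5.5), (13,G2,7), (17,G2,8), (19,G2,9), (25,G1,10), (26,G3,11), (27,G1,12.5), (27,G3,12.5)
Step 2: Sum ranks within each group.
R_1 = 33.5 (n_1 = 5)
R_2 = 28.5 (n_2 = 5)
R_3 = 29 (n_3 = 3)
Step 3: H = 12/(N(N+1)) * sum(R_i^2/n_i) - 3(N+1)
     = 12/(13*14) * (33.5^2/5 + 28.5^2/5 + 29^2/3) - 3*14
     = 0.065934 * 667.233 - 42
     = 1.993407.
Step 4: Ties present; correction factor C = 1 - 18/(13^3 - 13) = 0.991758. Corrected H = 1.993407 / 0.991758 = 2.009972.
Step 5: Under H0, H ~ chi^2(2); p-value = 0.366050.
Step 6: alpha = 0.1. fail to reject H0.

H = 2.0100, df = 2, p = 0.366050, fail to reject H0.


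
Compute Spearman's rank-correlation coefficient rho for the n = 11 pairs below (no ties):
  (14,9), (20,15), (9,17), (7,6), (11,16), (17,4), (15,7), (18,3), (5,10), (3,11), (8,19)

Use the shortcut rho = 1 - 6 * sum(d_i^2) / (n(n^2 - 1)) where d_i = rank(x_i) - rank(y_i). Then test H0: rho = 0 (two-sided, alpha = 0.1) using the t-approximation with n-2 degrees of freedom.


Step 1: Rank x and y separately (midranks; no ties here).
rank(x): 14->7, 20->11, 9->5, 7->3, 11->6, 17->9, 15->8, 18->10, 5->2, 3->1, 8->4
rank(y): 9->5, 15->8, 17->10, 6->3, 16->9, 4->2, 7->4, 3->1, 10->6, 11->7, 19->11
Step 2: d_i = R_x(i) - R_y(i); compute d_i^2.
  (7-5)^2=4, (11-8)^2=9, (5-10)^2=25, (3-3)^2=0, (6-9)^2=9, (9-2)^2=49, (8-4)^2=16, (10-1)^2=81, (2-6)^2=16, (1-7)^2=36, (4-11)^2=49
sum(d^2) = 294.
Step 3: rho = 1 - 6*294 / (11*(11^2 - 1)) = 1 - 1764/1320 = -0.336364.
Step 4: Under H0, t = rho * sqrt((n-2)/(1-rho^2)) = -1.0715 ~ t(9).
Step 5: Two-sided p-value from the t-distribution with 9 df = 0.311824.
Step 6: alpha = 0.1. fail to reject H0.

rho = -0.3364, p = 0.311824, fail to reject H0 at alpha = 0.1.


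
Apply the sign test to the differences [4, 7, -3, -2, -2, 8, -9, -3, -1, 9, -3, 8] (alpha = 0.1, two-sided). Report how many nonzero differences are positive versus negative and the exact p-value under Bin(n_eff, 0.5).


Step 1: Discard zero differences. Original n = 12; n_eff = number of nonzero differences = 12.
Nonzero differences (with sign): +4, +7, -3, -2, -2, +8, -9, -3, -1, +9, -3, +8
Step 2: Count signs: positive = 5, negative = 7.
Step 3: Under H0: P(positive) = 0.5, so the number of positives S ~ Bin(12, 0.5).
Step 4: Two-sided exact p-value = sum of Bin(12,0.5) probabilities at or below the observed probability = 0.774414.
Step 5: alpha = 0.1. fail to reject H0.

n_eff = 12, pos = 5, neg = 7, p = 0.774414, fail to reject H0.


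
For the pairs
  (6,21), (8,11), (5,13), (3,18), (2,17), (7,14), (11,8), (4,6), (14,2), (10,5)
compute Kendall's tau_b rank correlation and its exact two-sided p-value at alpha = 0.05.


Step 1: Enumerate the 45 unordered pairs (i,j) with i<j and classify each by sign(x_j-x_i) * sign(y_j-y_i).
  (1,2):dx=+2,dy=-10->D; (1,3):dx=-1,dy=-8->C; (1,4):dx=-3,dy=-3->C; (1,5):dx=-4,dy=-4->C
  (1,6):dx=+1,dy=-7->D; (1,7):dx=+5,dy=-13->D; (1,8):dx=-2,dy=-15->C; (1,9):dx=+8,dy=-19->D
  (1,10):dx=+4,dy=-16->D; (2,3):dx=-3,dy=+2->D; (2,4):dx=-5,dy=+7->D; (2,5):dx=-6,dy=+6->D
  (2,6):dx=-1,dy=+3->D; (2,7):dx=+3,dy=-3->D; (2,8):dx=-4,dy=-5->C; (2,9):dx=+6,dy=-9->D
  (2,10):dx=+2,dy=-6->D; (3,4):dx=-2,dy=+5->D; (3,5):dx=-3,dy=+4->D; (3,6):dx=+2,dy=+1->C
  (3,7):dx=+6,dy=-5->D; (3,8):dx=-1,dy=-7->C; (3,9):dx=+9,dy=-11->D; (3,10):dx=+5,dy=-8->D
  (4,5):dx=-1,dy=-1->C; (4,6):dx=+4,dy=-4->D; (4,7):dx=+8,dy=-10->D; (4,8):dx=+1,dy=-12->D
  (4,9):dx=+11,dy=-16->D; (4,10):dx=+7,dy=-13->D; (5,6):dx=+5,dy=-3->D; (5,7):dx=+9,dy=-9->D
  (5,8):dx=+2,dy=-11->D; (5,9):dx=+12,dy=-15->D; (5,10):dx=+8,dy=-12->D; (6,7):dx=+4,dy=-6->D
  (6,8):dx=-3,dy=-8->C; (6,9):dx=+7,dy=-12->D; (6,10):dx=+3,dy=-9->D; (7,8):dx=-7,dy=-2->C
  (7,9):dx=+3,dy=-6->D; (7,10):dx=-1,dy=-3->C; (8,9):dx=+10,dy=-4->D; (8,10):dx=+6,dy=-1->D
  (9,10):dx=-4,dy=+3->D
Step 2: C = 11, D = 34, total pairs = 45.
Step 3: tau = (C - D)/(n(n-1)/2) = (11 - 34)/45 = -0.511111.
Step 4: Exact two-sided p-value (enumerate n! = 3628800 permutations of y under H0): p = 0.046623.
Step 5: alpha = 0.05. reject H0.

tau_b = -0.5111 (C=11, D=34), p = 0.046623, reject H0.


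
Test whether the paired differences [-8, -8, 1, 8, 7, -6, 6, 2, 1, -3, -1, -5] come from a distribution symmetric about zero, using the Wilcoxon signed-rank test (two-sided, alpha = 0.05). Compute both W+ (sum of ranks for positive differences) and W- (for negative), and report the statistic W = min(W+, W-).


Step 1: Drop any zero differences (none here) and take |d_i|.
|d| = [8, 8, 1, 8, 7, 6, 6, 2, 1, 3, 1, 5]
Step 2: Midrank |d_i| (ties get averaged ranks).
ranks: |8|->11, |8|->11, |1|->2, |8|->11, |7|->9, |6|->7.5, |6|->7.5, |2|->4, |1|->2, |3|->5, |1|->2, |5|->6
Step 3: Attach original signs; sum ranks with positive sign and with negative sign.
W+ = 2 + 11 + 9 + 7.5 + 4 + 2 = 35.5
W- = 11 + 11 + 7.5 + 5 + 2 + 6 = 42.5
(Check: W+ + W- = 78 should equal n(n+1)/2 = 78.)
Step 4: Test statistic W = min(W+, W-) = 35.5.
Step 5: Ties in |d|, so use the tie-corrected normal approximation.
        E[W] = n(n+1)/4 = 12*13/4 = 39.
        Tie groups: |d|=1 (t=3), |d|=6 (t=2), |d|=8 (t=3); sum(t^3 - t) = 54.
        Var[W] = n(n+1)(2n+1)/24 - sum(t^3-t)/48 = 3900/24 - 54/48 = 161.375.
        z = (W - E[W]) / sqrt(Var[W]) = (35.5 - 39) / 12.7033 = -0.2755.
        Two-sided p = 2*Phi(z) = 0.782918.
Step 6: alpha = 0.05. fail to reject H0.

W+ = 35.5, W- = 42.5, W = min = 35.5, p = 0.782918, fail to reject H0.


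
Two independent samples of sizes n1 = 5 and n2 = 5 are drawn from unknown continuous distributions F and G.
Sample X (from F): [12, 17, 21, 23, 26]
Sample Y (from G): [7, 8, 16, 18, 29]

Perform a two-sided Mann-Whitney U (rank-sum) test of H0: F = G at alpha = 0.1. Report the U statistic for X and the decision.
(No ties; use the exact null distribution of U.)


Step 1: Combine and sort all 10 observations; assign midranks.
sorted (value, group): (7,Y), (8,Y), (12,X), (16,Y), (17,X), (18,Y), (21,X), (23,X), (26,X), (29,Y)
ranks: 7->1, 8->2, 12->3, 16->4, 17->5, 18->6, 21->7, 23->8, 26->9, 29->10
Step 2: Rank sum for X: R1 = 3 + 5 + 7 + 8 + 9 = 32.
Step 3: U_X = R1 - n1(n1+1)/2 = 32 - 5*6/2 = 32 - 15 = 17.
       U_Y = n1*n2 - U_X = 25 - 17 = 8.
Step 4: No ties, so the exact null distribution of U (based on enumerating the C(10,5) = 252 equally likely rank assignments) gives the two-sided p-value.
Step 5: p-value = 0.420635; compare to alpha = 0.1. fail to reject H0.

U_X = 17, p = 0.420635, fail to reject H0 at alpha = 0.1.


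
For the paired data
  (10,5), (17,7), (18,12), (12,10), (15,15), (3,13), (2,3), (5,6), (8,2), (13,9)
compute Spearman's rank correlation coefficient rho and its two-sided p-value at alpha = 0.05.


Step 1: Rank x and y separately (midranks; no ties here).
rank(x): 10->5, 17->9, 18->10, 12->6, 15->8, 3->2, 2->1, 5->3, 8->4, 13->7
rank(y): 5->3, 7->5, 12->8, 10->7, 15->10, 13->9, 3->2, 6->4, 2->1, 9->6
Step 2: d_i = R_x(i) - R_y(i); compute d_i^2.
  (5-3)^2=4, (9-5)^2=16, (10-8)^2=4, (6-7)^2=1, (8-10)^2=4, (2-9)^2=49, (1-2)^2=1, (3-4)^2=1, (4-1)^2=9, (7-6)^2=1
sum(d^2) = 90.
Step 3: rho = 1 - 6*90 / (10*(10^2 - 1)) = 1 - 540/990 = 0.454545.
Step 4: Under H0, t = rho * sqrt((n-2)/(1-rho^2)) = 1.4434 ~ t(8).
Step 5: Two-sided p-value from the t-distribution with 8 df = 0.186905.
Step 6: alpha = 0.05. fail to reject H0.

rho = 0.4545, p = 0.186905, fail to reject H0 at alpha = 0.05.


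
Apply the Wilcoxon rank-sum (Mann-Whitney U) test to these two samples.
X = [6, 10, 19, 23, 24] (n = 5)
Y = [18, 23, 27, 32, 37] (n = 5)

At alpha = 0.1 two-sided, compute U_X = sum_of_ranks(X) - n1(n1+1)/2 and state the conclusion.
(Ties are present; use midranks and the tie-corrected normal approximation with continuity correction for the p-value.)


Step 1: Combine and sort all 10 observations; assign midranks.
sorted (value, group): (6,X), (10,X), (18,Y), (19,X), (23,X), (23,Y), (24,X), (27,Y), (32,Y), (37,Y)
ranks: 6->1, 10->2, 18->3, 19->4, 23->5.5, 23->5.5, 24->7, 27->8, 32->9, 37->10
Step 2: Rank sum for X: R1 = 1 + 2 + 4 + 5.5 + 7 = 19.5.
Step 3: U_X = R1 - n1(n1+1)/2 = 19.5 - 5*6/2 = 19.5 - 15 = 4.5.
       U_Y = n1*n2 - U_X = 25 - 4.5 = 20.5.
Step 4: Ties are present, so use the tie-corrected normal approximation (with continuity correction) for the p-value.
Step 5: p-value = 0.116074; compare to alpha = 0.1. fail to reject H0.

U_X = 4.5, p = 0.116074, fail to reject H0 at alpha = 0.1.


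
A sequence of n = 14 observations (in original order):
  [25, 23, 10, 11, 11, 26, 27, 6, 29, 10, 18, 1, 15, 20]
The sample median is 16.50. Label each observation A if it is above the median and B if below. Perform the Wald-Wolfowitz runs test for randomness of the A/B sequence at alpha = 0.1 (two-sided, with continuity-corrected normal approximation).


Step 1: Compute median = 16.50; label A = above, B = below.
Labels in order: AABBBAABABABBA  (n_A = 7, n_B = 7)
Step 2: Count runs R = 9.
Step 3: Under H0 (random ordering), E[R] = 2*n_A*n_B/(n_A+n_B) + 1 = 2*7*7/14 + 1 = 8.0000.
        Var[R] = 2*n_A*n_B*(2*n_A*n_B - n_A - n_B) / ((n_A+n_B)^2 * (n_A+n_B-1)) = 8232/2548 = 3.2308.
        SD[R] = 1.7974.
Step 4: Continuity-corrected z = (R - 0.5 - E[R]) / SD[R] = (9 - 0.5 - 8.0000) / 1.7974 = 0.2782.
Step 5: Two-sided p-value via normal approximation = 2*(1 - Phi(|z|)) = 0.780879.
Step 6: alpha = 0.1. fail to reject H0.

R = 9, z = 0.2782, p = 0.780879, fail to reject H0.


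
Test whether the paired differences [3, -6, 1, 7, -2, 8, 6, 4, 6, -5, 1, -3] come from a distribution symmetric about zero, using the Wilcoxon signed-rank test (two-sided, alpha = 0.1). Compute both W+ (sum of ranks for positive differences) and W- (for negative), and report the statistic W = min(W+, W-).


Step 1: Drop any zero differences (none here) and take |d_i|.
|d| = [3, 6, 1, 7, 2, 8, 6, 4, 6, 5, 1, 3]
Step 2: Midrank |d_i| (ties get averaged ranks).
ranks: |3|->4.5, |6|->9, |1|->1.5, |7|->11, |2|->3, |8|->12, |6|->9, |4|->6, |6|->9, |5|->7, |1|->1.5, |3|->4.5
Step 3: Attach original signs; sum ranks with positive sign and with negative sign.
W+ = 4.5 + 1.5 + 11 + 12 + 9 + 6 + 9 + 1.5 = 54.5
W- = 9 + 3 + 7 + 4.5 = 23.5
(Check: W+ + W- = 78 should equal n(n+1)/2 = 78.)
Step 4: Test statistic W = min(W+, W-) = 23.5.
Step 5: Ties in |d|, so use the tie-corrected normal approximation.
        E[W] = n(n+1)/4 = 12*13/4 = 39.
        Tie groups: |d|=1 (t=2), |d|=3 (t=2), |d|=6 (t=3); sum(t^3 - t) = 36.
        Var[W] = n(n+1)(2n+1)/24 - sum(t^3-t)/48 = 3900/24 - 36/48 = 161.75.
        z = (W - E[W]) / sqrt(Var[W]) = (23.5 - 39) / 12.7181 = -1.2187.
        Two-sided p = 2*Phi(z) = 0.222945.
Step 6: alpha = 0.1. fail to reject H0.

W+ = 54.5, W- = 23.5, W = min = 23.5, p = 0.222945, fail to reject H0.


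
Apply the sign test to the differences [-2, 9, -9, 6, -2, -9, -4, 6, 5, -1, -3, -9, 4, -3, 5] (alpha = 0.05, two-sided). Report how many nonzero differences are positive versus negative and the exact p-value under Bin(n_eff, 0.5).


Step 1: Discard zero differences. Original n = 15; n_eff = number of nonzero differences = 15.
Nonzero differences (with sign): -2, +9, -9, +6, -2, -9, -4, +6, +5, -1, -3, -9, +4, -3, +5
Step 2: Count signs: positive = 6, negative = 9.
Step 3: Under H0: P(positive) = 0.5, so the number of positives S ~ Bin(15, 0.5).
Step 4: Two-sided exact p-value = sum of Bin(15,0.5) probabilities at or below the observed probability = 0.607239.
Step 5: alpha = 0.05. fail to reject H0.

n_eff = 15, pos = 6, neg = 9, p = 0.607239, fail to reject H0.


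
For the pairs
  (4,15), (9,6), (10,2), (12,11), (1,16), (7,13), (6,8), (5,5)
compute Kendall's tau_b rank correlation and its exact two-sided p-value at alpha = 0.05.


Step 1: Enumerate the 28 unordered pairs (i,j) with i<j and classify each by sign(x_j-x_i) * sign(y_j-y_i).
  (1,2):dx=+5,dy=-9->D; (1,3):dx=+6,dy=-13->D; (1,4):dx=+8,dy=-4->D; (1,5):dx=-3,dy=+1->D
  (1,6):dx=+3,dy=-2->D; (1,7):dx=+2,dy=-7->D; (1,8):dx=+1,dy=-10->D; (2,3):dx=+1,dy=-4->D
  (2,4):dx=+3,dy=+5->C; (2,5):dx=-8,dy=+10->D; (2,6):dx=-2,dy=+7->D; (2,7):dx=-3,dy=+2->D
  (2,8):dx=-4,dy=-1->C; (3,4):dx=+2,dy=+9->C; (3,5):dx=-9,dy=+14->D; (3,6):dx=-3,dy=+11->D
  (3,7):dx=-4,dy=+6->D; (3,8):dx=-5,dy=+3->D; (4,5):dx=-11,dy=+5->D; (4,6):dx=-5,dy=+2->D
  (4,7):dx=-6,dy=-3->C; (4,8):dx=-7,dy=-6->C; (5,6):dx=+6,dy=-3->D; (5,7):dx=+5,dy=-8->D
  (5,8):dx=+4,dy=-11->D; (6,7):dx=-1,dy=-5->C; (6,8):dx=-2,dy=-8->C; (7,8):dx=-1,dy=-3->C
Step 2: C = 8, D = 20, total pairs = 28.
Step 3: tau = (C - D)/(n(n-1)/2) = (8 - 20)/28 = -0.428571.
Step 4: Exact two-sided p-value (enumerate n! = 40320 permutations of y under H0): p = 0.178869.
Step 5: alpha = 0.05. fail to reject H0.

tau_b = -0.4286 (C=8, D=20), p = 0.178869, fail to reject H0.


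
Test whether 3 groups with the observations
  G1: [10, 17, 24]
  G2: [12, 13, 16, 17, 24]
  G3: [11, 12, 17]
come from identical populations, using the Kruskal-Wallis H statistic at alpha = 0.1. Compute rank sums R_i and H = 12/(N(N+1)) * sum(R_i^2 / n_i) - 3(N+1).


Step 1: Combine all N = 11 observations and assign midranks.
sorted (value, group, rank): (10,G1,1), (11,G3,2), (12,G2,3.5), (12,G3,3.5), (13,G2,5), (16,G2,6), (17,G1,8), (17,G2,8), (17,G3,8), (24,G1,10.5), (24,G2,10.5)
Step 2: Sum ranks within each group.
R_1 = 19.5 (n_1 = 3)
R_2 = 33 (n_2 = 5)
R_3 = 13.5 (n_3 = 3)
Step 3: H = 12/(N(N+1)) * sum(R_i^2/n_i) - 3(N+1)
     = 12/(11*12) * (19.5^2/3 + 33^2/5 + 13.5^2/3) - 3*12
     = 0.090909 * 405.3 - 36
     = 0.845455.
Step 4: Ties present; correction factor C = 1 - 36/(11^3 - 11) = 0.972727. Corrected H = 0.845455 / 0.972727 = 0.869159.
Step 5: Under H0, H ~ chi^2(2); p-value = 0.647537.
Step 6: alpha = 0.1. fail to reject H0.

H = 0.8692, df = 2, p = 0.647537, fail to reject H0.


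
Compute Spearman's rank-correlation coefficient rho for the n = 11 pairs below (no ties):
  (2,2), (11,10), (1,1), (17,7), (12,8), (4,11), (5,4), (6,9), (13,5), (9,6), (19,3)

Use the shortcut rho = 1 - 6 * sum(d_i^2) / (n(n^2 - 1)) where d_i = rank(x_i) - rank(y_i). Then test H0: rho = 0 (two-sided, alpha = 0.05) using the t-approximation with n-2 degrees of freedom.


Step 1: Rank x and y separately (midranks; no ties here).
rank(x): 2->2, 11->7, 1->1, 17->10, 12->8, 4->3, 5->4, 6->5, 13->9, 9->6, 19->11
rank(y): 2->2, 10->10, 1->1, 7->7, 8->8, 11->11, 4->4, 9->9, 5->5, 6->6, 3->3
Step 2: d_i = R_x(i) - R_y(i); compute d_i^2.
  (2-2)^2=0, (7-10)^2=9, (1-1)^2=0, (10-7)^2=9, (8-8)^2=0, (3-11)^2=64, (4-4)^2=0, (5-9)^2=16, (9-5)^2=16, (6-6)^2=0, (11-3)^2=64
sum(d^2) = 178.
Step 3: rho = 1 - 6*178 / (11*(11^2 - 1)) = 1 - 1068/1320 = 0.190909.
Step 4: Under H0, t = rho * sqrt((n-2)/(1-rho^2)) = 0.5835 ~ t(9).
Step 5: Two-sided p-value from the t-distribution with 9 df = 0.573913.
Step 6: alpha = 0.05. fail to reject H0.

rho = 0.1909, p = 0.573913, fail to reject H0 at alpha = 0.05.


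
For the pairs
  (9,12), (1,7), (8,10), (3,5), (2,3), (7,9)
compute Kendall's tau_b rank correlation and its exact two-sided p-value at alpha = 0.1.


Step 1: Enumerate the 15 unordered pairs (i,j) with i<j and classify each by sign(x_j-x_i) * sign(y_j-y_i).
  (1,2):dx=-8,dy=-5->C; (1,3):dx=-1,dy=-2->C; (1,4):dx=-6,dy=-7->C; (1,5):dx=-7,dy=-9->C
  (1,6):dx=-2,dy=-3->C; (2,3):dx=+7,dy=+3->C; (2,4):dx=+2,dy=-2->D; (2,5):dx=+1,dy=-4->D
  (2,6):dx=+6,dy=+2->C; (3,4):dx=-5,dy=-5->C; (3,5):dx=-6,dy=-7->C; (3,6):dx=-1,dy=-1->C
  (4,5):dx=-1,dy=-2->C; (4,6):dx=+4,dy=+4->C; (5,6):dx=+5,dy=+6->C
Step 2: C = 13, D = 2, total pairs = 15.
Step 3: tau = (C - D)/(n(n-1)/2) = (13 - 2)/15 = 0.733333.
Step 4: Exact two-sided p-value (enumerate n! = 720 permutations of y under H0): p = 0.055556.
Step 5: alpha = 0.1. reject H0.

tau_b = 0.7333 (C=13, D=2), p = 0.055556, reject H0.


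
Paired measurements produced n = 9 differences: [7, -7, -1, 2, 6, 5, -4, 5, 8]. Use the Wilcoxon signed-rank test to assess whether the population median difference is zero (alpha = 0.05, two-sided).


Step 1: Drop any zero differences (none here) and take |d_i|.
|d| = [7, 7, 1, 2, 6, 5, 4, 5, 8]
Step 2: Midrank |d_i| (ties get averaged ranks).
ranks: |7|->7.5, |7|->7.5, |1|->1, |2|->2, |6|->6, |5|->4.5, |4|->3, |5|->4.5, |8|->9
Step 3: Attach original signs; sum ranks with positive sign and with negative sign.
W+ = 7.5 + 2 + 6 + 4.5 + 4.5 + 9 = 33.5
W- = 7.5 + 1 + 3 = 11.5
(Check: W+ + W- = 45 should equal n(n+1)/2 = 45.)
Step 4: Test statistic W = min(W+, W-) = 11.5.
Step 5: Ties in |d|, so use the tie-corrected normal approximation.
        E[W] = n(n+1)/4 = 9*10/4 = 22.5.
        Tie groups: |d|=5 (t=2), |d|=7 (t=2); sum(t^3 - t) = 12.
        Var[W] = n(n+1)(2n+1)/24 - sum(t^3-t)/48 = 1710/24 - 12/48 = 71.
        z = (W - E[W]) / sqrt(Var[W]) = (11.5 - 22.5) / 8.4261 = -1.3055.
        Two-sided p = 2*Phi(z) = 0.191736.
Step 6: alpha = 0.05. fail to reject H0.

W+ = 33.5, W- = 11.5, W = min = 11.5, p = 0.191736, fail to reject H0.


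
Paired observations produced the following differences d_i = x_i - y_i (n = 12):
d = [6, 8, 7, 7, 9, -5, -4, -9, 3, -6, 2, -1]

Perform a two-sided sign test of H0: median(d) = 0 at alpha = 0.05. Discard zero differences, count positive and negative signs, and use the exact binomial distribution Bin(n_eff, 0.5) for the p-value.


Step 1: Discard zero differences. Original n = 12; n_eff = number of nonzero differences = 12.
Nonzero differences (with sign): +6, +8, +7, +7, +9, -5, -4, -9, +3, -6, +2, -1
Step 2: Count signs: positive = 7, negative = 5.
Step 3: Under H0: P(positive) = 0.5, so the number of positives S ~ Bin(12, 0.5).
Step 4: Two-sided exact p-value = sum of Bin(12,0.5) probabilities at or below the observed probability = 0.774414.
Step 5: alpha = 0.05. fail to reject H0.

n_eff = 12, pos = 7, neg = 5, p = 0.774414, fail to reject H0.


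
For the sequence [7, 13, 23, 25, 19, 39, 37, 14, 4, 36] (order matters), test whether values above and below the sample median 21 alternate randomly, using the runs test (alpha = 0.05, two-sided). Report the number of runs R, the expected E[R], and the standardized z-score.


Step 1: Compute median = 21; label A = above, B = below.
Labels in order: BBAABAABBA  (n_A = 5, n_B = 5)
Step 2: Count runs R = 6.
Step 3: Under H0 (random ordering), E[R] = 2*n_A*n_B/(n_A+n_B) + 1 = 2*5*5/10 + 1 = 6.0000.
        Var[R] = 2*n_A*n_B*(2*n_A*n_B - n_A - n_B) / ((n_A+n_B)^2 * (n_A+n_B-1)) = 2000/900 = 2.2222.
        SD[R] = 1.4907.
Step 4: R = E[R], so z = 0 with no continuity correction.
Step 5: Two-sided p-value via normal approximation = 2*(1 - Phi(|z|)) = 1.000000.
Step 6: alpha = 0.05. fail to reject H0.

R = 6, z = 0.0000, p = 1.000000, fail to reject H0.


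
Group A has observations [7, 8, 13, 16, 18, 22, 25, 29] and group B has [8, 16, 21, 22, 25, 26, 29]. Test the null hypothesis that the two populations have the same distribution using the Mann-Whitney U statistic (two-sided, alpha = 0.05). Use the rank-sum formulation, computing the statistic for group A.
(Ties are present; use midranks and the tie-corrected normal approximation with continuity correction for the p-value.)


Step 1: Combine and sort all 15 observations; assign midranks.
sorted (value, group): (7,X), (8,X), (8,Y), (13,X), (16,X), (16,Y), (18,X), (21,Y), (22,X), (22,Y), (25,X), (25,Y), (26,Y), (29,X), (29,Y)
ranks: 7->1, 8->2.5, 8->2.5, 13->4, 16->5.5, 16->5.5, 18->7, 21->8, 22->9.5, 22->9.5, 25->11.5, 25->11.5, 26->13, 29->14.5, 29->14.5
Step 2: Rank sum for X: R1 = 1 + 2.5 + 4 + 5.5 + 7 + 9.5 + 11.5 + 14.5 = 55.5.
Step 3: U_X = R1 - n1(n1+1)/2 = 55.5 - 8*9/2 = 55.5 - 36 = 19.5.
       U_Y = n1*n2 - U_X = 56 - 19.5 = 36.5.
Step 4: Ties are present, so use the tie-corrected normal approximation (with continuity correction) for the p-value.
Step 5: p-value = 0.352381; compare to alpha = 0.05. fail to reject H0.

U_X = 19.5, p = 0.352381, fail to reject H0 at alpha = 0.05.


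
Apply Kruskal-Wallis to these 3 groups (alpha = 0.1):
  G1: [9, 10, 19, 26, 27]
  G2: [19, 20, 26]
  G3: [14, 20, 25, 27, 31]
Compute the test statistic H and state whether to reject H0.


Step 1: Combine all N = 13 observations and assign midranks.
sorted (value, group, rank): (9,G1,1), (10,G1,2), (14,G3,3), (19,G1,4.5), (19,G2,4.5), (20,G2,6.5), (20,G3,6.5), (25,G3,8), (26,G1,9.5), (26,G2,9.5), (27,G1,11.5), (27,G3,11.5), (31,G3,13)
Step 2: Sum ranks within each group.
R_1 = 28.5 (n_1 = 5)
R_2 = 20.5 (n_2 = 3)
R_3 = 42 (n_3 = 5)
Step 3: H = 12/(N(N+1)) * sum(R_i^2/n_i) - 3(N+1)
     = 12/(13*14) * (28.5^2/5 + 20.5^2/3 + 42^2/5) - 3*14
     = 0.065934 * 655.333 - 42
     = 1.208791.
Step 4: Ties present; correction factor C = 1 - 24/(13^3 - 13) = 0.989011. Corrected H = 1.208791 / 0.989011 = 1.222222.
Step 5: Under H0, H ~ chi^2(2); p-value = 0.542747.
Step 6: alpha = 0.1. fail to reject H0.

H = 1.2222, df = 2, p = 0.542747, fail to reject H0.


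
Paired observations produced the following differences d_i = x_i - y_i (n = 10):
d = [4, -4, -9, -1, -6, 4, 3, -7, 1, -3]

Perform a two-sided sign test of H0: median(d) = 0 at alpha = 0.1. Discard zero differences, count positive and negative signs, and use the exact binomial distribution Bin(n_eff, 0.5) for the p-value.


Step 1: Discard zero differences. Original n = 10; n_eff = number of nonzero differences = 10.
Nonzero differences (with sign): +4, -4, -9, -1, -6, +4, +3, -7, +1, -3
Step 2: Count signs: positive = 4, negative = 6.
Step 3: Under H0: P(positive) = 0.5, so the number of positives S ~ Bin(10, 0.5).
Step 4: Two-sided exact p-value = sum of Bin(10,0.5) probabilities at or below the observed probability = 0.753906.
Step 5: alpha = 0.1. fail to reject H0.

n_eff = 10, pos = 4, neg = 6, p = 0.753906, fail to reject H0.


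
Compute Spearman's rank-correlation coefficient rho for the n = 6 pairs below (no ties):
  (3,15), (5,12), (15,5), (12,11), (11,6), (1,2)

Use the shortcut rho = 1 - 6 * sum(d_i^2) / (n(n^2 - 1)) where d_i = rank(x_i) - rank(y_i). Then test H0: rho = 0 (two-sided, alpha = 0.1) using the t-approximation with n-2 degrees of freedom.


Step 1: Rank x and y separately (midranks; no ties here).
rank(x): 3->2, 5->3, 15->6, 12->5, 11->4, 1->1
rank(y): 15->6, 12->5, 5->2, 11->4, 6->3, 2->1
Step 2: d_i = R_x(i) - R_y(i); compute d_i^2.
  (2-6)^2=16, (3-5)^2=4, (6-2)^2=16, (5-4)^2=1, (4-3)^2=1, (1-1)^2=0
sum(d^2) = 38.
Step 3: rho = 1 - 6*38 / (6*(6^2 - 1)) = 1 - 228/210 = -0.085714.
Step 4: Under H0, t = rho * sqrt((n-2)/(1-rho^2)) = -0.1721 ~ t(4).
Step 5: Two-sided p-value from the t-distribution with 4 df = 0.871743.
Step 6: alpha = 0.1. fail to reject H0.

rho = -0.0857, p = 0.871743, fail to reject H0 at alpha = 0.1.


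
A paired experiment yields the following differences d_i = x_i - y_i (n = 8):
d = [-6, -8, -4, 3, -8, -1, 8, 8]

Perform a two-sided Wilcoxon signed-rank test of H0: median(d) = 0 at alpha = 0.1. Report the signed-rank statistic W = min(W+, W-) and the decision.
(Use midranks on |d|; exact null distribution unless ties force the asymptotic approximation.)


Step 1: Drop any zero differences (none here) and take |d_i|.
|d| = [6, 8, 4, 3, 8, 1, 8, 8]
Step 2: Midrank |d_i| (ties get averaged ranks).
ranks: |6|->4, |8|->6.5, |4|->3, |3|->2, |8|->6.5, |1|->1, |8|->6.5, |8|->6.5
Step 3: Attach original signs; sum ranks with positive sign and with negative sign.
W+ = 2 + 6.5 + 6.5 = 15
W- = 4 + 6.5 + 3 + 6.5 + 1 = 21
(Check: W+ + W- = 36 should equal n(n+1)/2 = 36.)
Step 4: Test statistic W = min(W+, W-) = 15.
Step 5: Ties in |d|, so use the tie-corrected normal approximation.
        E[W] = n(n+1)/4 = 8*9/4 = 18.
        Tie groups: |d|=8 (t=4); sum(t^3 - t) = 60.
        Var[W] = n(n+1)(2n+1)/24 - sum(t^3-t)/48 = 1224/24 - 60/48 = 49.75.
        z = (W - E[W]) / sqrt(Var[W]) = (15 - 18) / 7.0534 = -0.4253.
        Two-sided p = 2*Phi(z) = 0.670597.
Step 6: alpha = 0.1. fail to reject H0.

W+ = 15, W- = 21, W = min = 15, p = 0.670597, fail to reject H0.


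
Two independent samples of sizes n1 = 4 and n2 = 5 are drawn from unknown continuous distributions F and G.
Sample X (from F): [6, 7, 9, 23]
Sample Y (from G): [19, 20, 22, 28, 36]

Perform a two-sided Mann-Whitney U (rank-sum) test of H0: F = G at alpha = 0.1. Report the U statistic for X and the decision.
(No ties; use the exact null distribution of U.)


Step 1: Combine and sort all 9 observations; assign midranks.
sorted (value, group): (6,X), (7,X), (9,X), (19,Y), (20,Y), (22,Y), (23,X), (28,Y), (36,Y)
ranks: 6->1, 7->2, 9->3, 19->4, 20->5, 22->6, 23->7, 28->8, 36->9
Step 2: Rank sum for X: R1 = 1 + 2 + 3 + 7 = 13.
Step 3: U_X = R1 - n1(n1+1)/2 = 13 - 4*5/2 = 13 - 10 = 3.
       U_Y = n1*n2 - U_X = 20 - 3 = 17.
Step 4: No ties, so the exact null distribution of U (based on enumerating the C(9,4) = 126 equally likely rank assignments) gives the two-sided p-value.
Step 5: p-value = 0.111111; compare to alpha = 0.1. fail to reject H0.

U_X = 3, p = 0.111111, fail to reject H0 at alpha = 0.1.


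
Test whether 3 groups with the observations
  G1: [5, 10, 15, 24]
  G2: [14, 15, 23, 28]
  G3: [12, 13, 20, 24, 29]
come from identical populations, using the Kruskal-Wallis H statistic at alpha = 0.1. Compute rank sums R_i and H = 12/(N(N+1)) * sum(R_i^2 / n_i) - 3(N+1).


Step 1: Combine all N = 13 observations and assign midranks.
sorted (value, group, rank): (5,G1,1), (10,G1,2), (12,G3,3), (13,G3,4), (14,G2,5), (15,G1,6.5), (15,G2,6.5), (20,G3,8), (23,G2,9), (24,G1,10.5), (24,G3,10.5), (28,G2,12), (29,G3,13)
Step 2: Sum ranks within each group.
R_1 = 20 (n_1 = 4)
R_2 = 32.5 (n_2 = 4)
R_3 = 38.5 (n_3 = 5)
Step 3: H = 12/(N(N+1)) * sum(R_i^2/n_i) - 3(N+1)
     = 12/(13*14) * (20^2/4 + 32.5^2/4 + 38.5^2/5) - 3*14
     = 0.065934 * 660.513 - 42
     = 1.550275.
Step 4: Ties present; correction factor C = 1 - 12/(13^3 - 13) = 0.994505. Corrected H = 1.550275 / 0.994505 = 1.558840.
Step 5: Under H0, H ~ chi^2(2); p-value = 0.458672.
Step 6: alpha = 0.1. fail to reject H0.

H = 1.5588, df = 2, p = 0.458672, fail to reject H0.


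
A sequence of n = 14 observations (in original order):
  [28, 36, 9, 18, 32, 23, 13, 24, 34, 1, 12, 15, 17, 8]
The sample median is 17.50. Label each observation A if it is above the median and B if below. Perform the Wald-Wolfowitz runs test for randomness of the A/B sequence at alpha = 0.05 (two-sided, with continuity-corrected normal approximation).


Step 1: Compute median = 17.50; label A = above, B = below.
Labels in order: AABAAABAABBBBB  (n_A = 7, n_B = 7)
Step 2: Count runs R = 6.
Step 3: Under H0 (random ordering), E[R] = 2*n_A*n_B/(n_A+n_B) + 1 = 2*7*7/14 + 1 = 8.0000.
        Var[R] = 2*n_A*n_B*(2*n_A*n_B - n_A - n_B) / ((n_A+n_B)^2 * (n_A+n_B-1)) = 8232/2548 = 3.2308.
        SD[R] = 1.7974.
Step 4: Continuity-corrected z = (R + 0.5 - E[R]) / SD[R] = (6 + 0.5 - 8.0000) / 1.7974 = -0.8345.
Step 5: Two-sided p-value via normal approximation = 2*(1 - Phi(|z|)) = 0.403986.
Step 6: alpha = 0.05. fail to reject H0.

R = 6, z = -0.8345, p = 0.403986, fail to reject H0.


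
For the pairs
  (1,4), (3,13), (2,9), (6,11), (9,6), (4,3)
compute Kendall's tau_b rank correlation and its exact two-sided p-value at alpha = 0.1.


Step 1: Enumerate the 15 unordered pairs (i,j) with i<j and classify each by sign(x_j-x_i) * sign(y_j-y_i).
  (1,2):dx=+2,dy=+9->C; (1,3):dx=+1,dy=+5->C; (1,4):dx=+5,dy=+7->C; (1,5):dx=+8,dy=+2->C
  (1,6):dx=+3,dy=-1->D; (2,3):dx=-1,dy=-4->C; (2,4):dx=+3,dy=-2->D; (2,5):dx=+6,dy=-7->D
  (2,6):dx=+1,dy=-10->D; (3,4):dx=+4,dy=+2->C; (3,5):dx=+7,dy=-3->D; (3,6):dx=+2,dy=-6->D
  (4,5):dx=+3,dy=-5->D; (4,6):dx=-2,dy=-8->C; (5,6):dx=-5,dy=-3->C
Step 2: C = 8, D = 7, total pairs = 15.
Step 3: tau = (C - D)/(n(n-1)/2) = (8 - 7)/15 = 0.066667.
Step 4: Exact two-sided p-value (enumerate n! = 720 permutations of y under H0): p = 1.000000.
Step 5: alpha = 0.1. fail to reject H0.

tau_b = 0.0667 (C=8, D=7), p = 1.000000, fail to reject H0.


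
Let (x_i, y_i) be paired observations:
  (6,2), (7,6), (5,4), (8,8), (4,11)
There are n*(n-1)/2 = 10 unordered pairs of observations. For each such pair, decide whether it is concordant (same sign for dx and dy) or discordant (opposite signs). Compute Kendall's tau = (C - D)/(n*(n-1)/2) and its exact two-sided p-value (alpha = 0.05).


Step 1: Enumerate the 10 unordered pairs (i,j) with i<j and classify each by sign(x_j-x_i) * sign(y_j-y_i).
  (1,2):dx=+1,dy=+4->C; (1,3):dx=-1,dy=+2->D; (1,4):dx=+2,dy=+6->C; (1,5):dx=-2,dy=+9->D
  (2,3):dx=-2,dy=-2->C; (2,4):dx=+1,dy=+2->C; (2,5):dx=-3,dy=+5->D; (3,4):dx=+3,dy=+4->C
  (3,5):dx=-1,dy=+7->D; (4,5):dx=-4,dy=+3->D
Step 2: C = 5, D = 5, total pairs = 10.
Step 3: tau = (C - D)/(n(n-1)/2) = (5 - 5)/10 = 0.000000.
Step 4: Exact two-sided p-value (enumerate n! = 120 permutations of y under H0): p = 1.000000.
Step 5: alpha = 0.05. fail to reject H0.

tau_b = 0.0000 (C=5, D=5), p = 1.000000, fail to reject H0.


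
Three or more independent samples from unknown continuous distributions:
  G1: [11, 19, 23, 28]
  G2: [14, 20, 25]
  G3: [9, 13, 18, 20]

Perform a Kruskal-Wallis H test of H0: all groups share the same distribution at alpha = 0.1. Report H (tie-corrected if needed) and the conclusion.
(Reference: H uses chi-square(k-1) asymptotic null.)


Step 1: Combine all N = 11 observations and assign midranks.
sorted (value, group, rank): (9,G3,1), (11,G1,2), (13,G3,3), (14,G2,4), (18,G3,5), (19,G1,6), (20,G2,7.5), (20,G3,7.5), (23,G1,9), (25,G2,10), (28,G1,11)
Step 2: Sum ranks within each group.
R_1 = 28 (n_1 = 4)
R_2 = 21.5 (n_2 = 3)
R_3 = 16.5 (n_3 = 4)
Step 3: H = 12/(N(N+1)) * sum(R_i^2/n_i) - 3(N+1)
     = 12/(11*12) * (28^2/4 + 21.5^2/3 + 16.5^2/4) - 3*12
     = 0.090909 * 418.146 - 36
     = 2.013258.
Step 4: Ties present; correction factor C = 1 - 6/(11^3 - 11) = 0.995455. Corrected H = 2.013258 / 0.995455 = 2.022451.
Step 5: Under H0, H ~ chi^2(2); p-value = 0.363773.
Step 6: alpha = 0.1. fail to reject H0.

H = 2.0225, df = 2, p = 0.363773, fail to reject H0.


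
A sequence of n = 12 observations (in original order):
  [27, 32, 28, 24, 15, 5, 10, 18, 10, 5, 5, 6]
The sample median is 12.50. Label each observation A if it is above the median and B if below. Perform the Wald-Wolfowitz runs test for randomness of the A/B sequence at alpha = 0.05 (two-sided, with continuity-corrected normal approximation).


Step 1: Compute median = 12.50; label A = above, B = below.
Labels in order: AAAAABBABBBB  (n_A = 6, n_B = 6)
Step 2: Count runs R = 4.
Step 3: Under H0 (random ordering), E[R] = 2*n_A*n_B/(n_A+n_B) + 1 = 2*6*6/12 + 1 = 7.0000.
        Var[R] = 2*n_A*n_B*(2*n_A*n_B - n_A - n_B) / ((n_A+n_B)^2 * (n_A+n_B-1)) = 4320/1584 = 2.7273.
        SD[R] = 1.6514.
Step 4: Continuity-corrected z = (R + 0.5 - E[R]) / SD[R] = (4 + 0.5 - 7.0000) / 1.6514 = -1.5138.
Step 5: Two-sided p-value via normal approximation = 2*(1 - Phi(|z|)) = 0.130070.
Step 6: alpha = 0.05. fail to reject H0.

R = 4, z = -1.5138, p = 0.130070, fail to reject H0.


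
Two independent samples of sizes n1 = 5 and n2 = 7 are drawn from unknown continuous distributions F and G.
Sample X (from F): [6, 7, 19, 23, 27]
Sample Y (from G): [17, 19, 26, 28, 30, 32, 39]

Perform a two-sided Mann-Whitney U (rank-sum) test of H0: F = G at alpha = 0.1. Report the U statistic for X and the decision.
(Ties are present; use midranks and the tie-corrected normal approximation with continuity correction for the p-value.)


Step 1: Combine and sort all 12 observations; assign midranks.
sorted (value, group): (6,X), (7,X), (17,Y), (19,X), (19,Y), (23,X), (26,Y), (27,X), (28,Y), (30,Y), (32,Y), (39,Y)
ranks: 6->1, 7->2, 17->3, 19->4.5, 19->4.5, 23->6, 26->7, 27->8, 28->9, 30->10, 32->11, 39->12
Step 2: Rank sum for X: R1 = 1 + 2 + 4.5 + 6 + 8 = 21.5.
Step 3: U_X = R1 - n1(n1+1)/2 = 21.5 - 5*6/2 = 21.5 - 15 = 6.5.
       U_Y = n1*n2 - U_X = 35 - 6.5 = 28.5.
Step 4: Ties are present, so use the tie-corrected normal approximation (with continuity correction) for the p-value.
Step 5: p-value = 0.087602; compare to alpha = 0.1. reject H0.

U_X = 6.5, p = 0.087602, reject H0 at alpha = 0.1.


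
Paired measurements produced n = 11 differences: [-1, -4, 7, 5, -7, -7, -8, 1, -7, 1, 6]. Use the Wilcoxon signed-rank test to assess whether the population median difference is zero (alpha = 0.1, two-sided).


Step 1: Drop any zero differences (none here) and take |d_i|.
|d| = [1, 4, 7, 5, 7, 7, 8, 1, 7, 1, 6]
Step 2: Midrank |d_i| (ties get averaged ranks).
ranks: |1|->2, |4|->4, |7|->8.5, |5|->5, |7|->8.5, |7|->8.5, |8|->11, |1|->2, |7|->8.5, |1|->2, |6|->6
Step 3: Attach original signs; sum ranks with positive sign and with negative sign.
W+ = 8.5 + 5 + 2 + 2 + 6 = 23.5
W- = 2 + 4 + 8.5 + 8.5 + 11 + 8.5 = 42.5
(Check: W+ + W- = 66 should equal n(n+1)/2 = 66.)
Step 4: Test statistic W = min(W+, W-) = 23.5.
Step 5: Ties in |d|, so use the tie-corrected normal approximation.
        E[W] = n(n+1)/4 = 11*12/4 = 33.
        Tie groups: |d|=1 (t=3), |d|=7 (t=4); sum(t^3 - t) = 84.
        Var[W] = n(n+1)(2n+1)/24 - sum(t^3-t)/48 = 3036/24 - 84/48 = 124.75.
        z = (W - E[W]) / sqrt(Var[W]) = (23.5 - 33) / 11.1692 = -0.8506.
        Two-sided p = 2*Phi(z) = 0.395016.
Step 6: alpha = 0.1. fail to reject H0.

W+ = 23.5, W- = 42.5, W = min = 23.5, p = 0.395016, fail to reject H0.


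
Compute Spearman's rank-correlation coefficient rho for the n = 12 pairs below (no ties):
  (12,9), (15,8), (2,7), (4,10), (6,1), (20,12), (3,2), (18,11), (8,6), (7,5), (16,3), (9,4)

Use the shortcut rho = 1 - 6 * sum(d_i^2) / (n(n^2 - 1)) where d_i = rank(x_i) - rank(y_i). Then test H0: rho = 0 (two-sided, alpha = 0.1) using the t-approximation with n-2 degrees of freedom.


Step 1: Rank x and y separately (midranks; no ties here).
rank(x): 12->8, 15->9, 2->1, 4->3, 6->4, 20->12, 3->2, 18->11, 8->6, 7->5, 16->10, 9->7
rank(y): 9->9, 8->8, 7->7, 10->10, 1->1, 12->12, 2->2, 11->11, 6->6, 5->5, 3->3, 4->4
Step 2: d_i = R_x(i) - R_y(i); compute d_i^2.
  (8-9)^2=1, (9-8)^2=1, (1-7)^2=36, (3-10)^2=49, (4-1)^2=9, (12-12)^2=0, (2-2)^2=0, (11-11)^2=0, (6-6)^2=0, (5-5)^2=0, (10-3)^2=49, (7-4)^2=9
sum(d^2) = 154.
Step 3: rho = 1 - 6*154 / (12*(12^2 - 1)) = 1 - 924/1716 = 0.461538.
Step 4: Under H0, t = rho * sqrt((n-2)/(1-rho^2)) = 1.6452 ~ t(10).
Step 5: Two-sided p-value from the t-distribution with 10 df = 0.130948.
Step 6: alpha = 0.1. fail to reject H0.

rho = 0.4615, p = 0.130948, fail to reject H0 at alpha = 0.1.
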